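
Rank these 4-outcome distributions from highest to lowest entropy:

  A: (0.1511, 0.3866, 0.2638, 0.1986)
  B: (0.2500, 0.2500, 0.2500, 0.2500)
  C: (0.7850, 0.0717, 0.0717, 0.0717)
B > A > C

Key insight: Entropy is maximized by uniform distributions and minimized by concentrated distributions.

- Uniform distributions have maximum entropy log₂(4) = 2.0000 bits
- The more "peaked" or concentrated a distribution, the lower its entropy

Entropies:
  H(A) = 1.9123 bits
  H(B) = 2.0000 bits
  H(C) = 1.0917 bits

Ranking: B > A > C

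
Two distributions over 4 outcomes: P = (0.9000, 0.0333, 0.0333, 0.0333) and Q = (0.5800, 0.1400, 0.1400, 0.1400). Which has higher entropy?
Q

P is highly concentrated on one outcome (90%), making it nearly deterministic. Q spreads its mass more evenly (max 58%). The more spread-out distribution has higher entropy: H(P) ≈ 0.627 bits, H(Q) ≈ 1.647 bits.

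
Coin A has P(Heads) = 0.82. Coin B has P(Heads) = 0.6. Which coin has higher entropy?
B

For binary distributions, entropy is maximized at p=0.5 and decreases as p moves toward 0 or 1.

H(A) = H(0.82) = 0.6801 bits
H(B) = H(0.6) = 0.9710 bits

Distribution B (p=0.6) is closer to uniform (p=0.5), so it has higher entropy.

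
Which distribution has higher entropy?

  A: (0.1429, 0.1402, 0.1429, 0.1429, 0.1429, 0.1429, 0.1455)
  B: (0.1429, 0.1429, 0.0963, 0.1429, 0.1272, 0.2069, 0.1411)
A

Both distributions are close to uniform, making this a harder comparison.

H(A) = 2.8073 bits
H(B) = 2.7755 bits

The distribution closer to uniform has higher entropy.
Answer: A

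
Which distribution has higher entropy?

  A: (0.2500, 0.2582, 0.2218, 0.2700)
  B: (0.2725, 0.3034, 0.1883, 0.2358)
A

Both distributions are close to uniform, making this a harder comparison.

H(A) = 1.9963 bits
H(B) = 1.9783 bits

The distribution closer to uniform has higher entropy.
Answer: A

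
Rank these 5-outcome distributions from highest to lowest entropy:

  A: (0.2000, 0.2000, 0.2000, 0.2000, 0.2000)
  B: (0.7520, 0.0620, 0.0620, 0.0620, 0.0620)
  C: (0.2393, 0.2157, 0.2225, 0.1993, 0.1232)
A > C > B

Key insight: Entropy is maximized by uniform distributions and minimized by concentrated distributions.

- Uniform distributions have maximum entropy log₂(5) = 2.3219 bits
- The more "peaked" or concentrated a distribution, the lower its entropy

Entropies:
  H(A) = 2.3219 bits
  H(B) = 1.3041 bits
  H(C) = 2.2894 bits

Ranking: A > C > B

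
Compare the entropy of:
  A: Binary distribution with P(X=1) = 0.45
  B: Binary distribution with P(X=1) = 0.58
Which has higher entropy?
A

For binary distributions, entropy is maximized at p=0.5 and decreases as p moves toward 0 or 1.

H(A) = H(0.45) = 0.9928 bits
H(B) = H(0.58) = 0.9815 bits

Distribution A (p=0.45) is closer to uniform (p=0.5), so it has higher entropy.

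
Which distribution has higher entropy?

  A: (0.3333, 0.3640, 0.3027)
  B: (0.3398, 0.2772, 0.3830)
A

Both distributions are close to uniform, making this a harder comparison.

H(A) = 1.5809 bits
H(B) = 1.5725 bits

The distribution closer to uniform has higher entropy.
Answer: A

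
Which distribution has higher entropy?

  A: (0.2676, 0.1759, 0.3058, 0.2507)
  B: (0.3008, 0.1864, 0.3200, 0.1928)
A

Both distributions are close to uniform, making this a harder comparison.

H(A) = 1.9731 bits
H(B) = 1.9570 bits

The distribution closer to uniform has higher entropy.
Answer: A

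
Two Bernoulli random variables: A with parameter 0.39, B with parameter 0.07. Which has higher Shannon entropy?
A

For binary distributions, entropy is maximized at p=0.5 and decreases as p moves toward 0 or 1.

H(A) = H(0.39) = 0.9648 bits
H(B) = H(0.07) = 0.3659 bits

Distribution A (p=0.39) is closer to uniform (p=0.5), so it has higher entropy.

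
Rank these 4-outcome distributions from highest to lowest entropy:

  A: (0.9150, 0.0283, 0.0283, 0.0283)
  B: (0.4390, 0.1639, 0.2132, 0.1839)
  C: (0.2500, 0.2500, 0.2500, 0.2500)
C > B > A

Key insight: Entropy is maximized by uniform distributions and minimized by concentrated distributions.

- Uniform distributions have maximum entropy log₂(4) = 2.0000 bits
- The more "peaked" or concentrated a distribution, the lower its entropy

Entropies:
  H(A) = 0.5543 bits
  H(B) = 1.8736 bits
  H(C) = 2.0000 bits

Ranking: C > B > A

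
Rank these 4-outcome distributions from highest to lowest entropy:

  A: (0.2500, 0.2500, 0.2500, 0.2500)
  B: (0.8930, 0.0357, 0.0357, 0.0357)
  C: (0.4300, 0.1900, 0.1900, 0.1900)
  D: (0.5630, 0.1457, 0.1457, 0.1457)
A > C > D > B

Key insight: Entropy is maximized by uniform distributions and minimized by concentrated distributions.

Entropies:
  H(A) = 2.0000 bits
  H(B) = 0.6604 bits
  H(C) = 1.8892 bits
  H(D) = 1.6811 bits

Ranking: A > C > D > B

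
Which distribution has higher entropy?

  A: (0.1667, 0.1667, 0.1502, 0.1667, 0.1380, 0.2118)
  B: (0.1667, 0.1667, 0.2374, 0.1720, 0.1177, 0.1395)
A

Both distributions are close to uniform, making this a harder comparison.

H(A) = 2.5719 bits
H(B) = 2.5508 bits

The distribution closer to uniform has higher entropy.
Answer: A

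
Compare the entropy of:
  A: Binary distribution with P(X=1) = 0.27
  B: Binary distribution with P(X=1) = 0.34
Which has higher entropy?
B

For binary distributions, entropy is maximized at p=0.5 and decreases as p moves toward 0 or 1.

H(A) = H(0.27) = 0.8415 bits
H(B) = H(0.34) = 0.9248 bits

Distribution B (p=0.34) is closer to uniform (p=0.5), so it has higher entropy.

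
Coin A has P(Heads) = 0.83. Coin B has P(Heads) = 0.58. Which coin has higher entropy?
B

For binary distributions, entropy is maximized at p=0.5 and decreases as p moves toward 0 or 1.

H(A) = H(0.83) = 0.6577 bits
H(B) = H(0.58) = 0.9815 bits

Distribution B (p=0.58) is closer to uniform (p=0.5), so it has higher entropy.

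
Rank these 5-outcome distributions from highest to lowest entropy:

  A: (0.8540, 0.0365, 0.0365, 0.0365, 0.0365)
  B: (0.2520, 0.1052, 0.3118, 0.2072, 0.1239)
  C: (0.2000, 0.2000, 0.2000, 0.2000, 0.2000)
C > B > A

Key insight: Entropy is maximized by uniform distributions and minimized by concentrated distributions.

- Uniform distributions have maximum entropy log₂(5) = 2.3219 bits
- The more "peaked" or concentrated a distribution, the lower its entropy

Entropies:
  H(A) = 0.8917 bits
  H(B) = 2.2109 bits
  H(C) = 2.3219 bits

Ranking: C > B > A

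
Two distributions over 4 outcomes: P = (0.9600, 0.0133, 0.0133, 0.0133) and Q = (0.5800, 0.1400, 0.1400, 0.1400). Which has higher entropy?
Q

P is highly concentrated on one outcome (96%), making it nearly deterministic. Q spreads its mass more evenly (max 58%). The more spread-out distribution has higher entropy: H(P) ≈ 0.306 bits, H(Q) ≈ 1.647 bits.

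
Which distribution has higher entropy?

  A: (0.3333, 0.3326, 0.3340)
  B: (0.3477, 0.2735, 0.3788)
A

Both distributions are close to uniform, making this a harder comparison.

H(A) = 1.5850 bits
H(B) = 1.5720 bits

The distribution closer to uniform has higher entropy.
Answer: A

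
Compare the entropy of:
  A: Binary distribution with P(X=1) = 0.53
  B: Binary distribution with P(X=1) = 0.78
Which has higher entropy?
A

For binary distributions, entropy is maximized at p=0.5 and decreases as p moves toward 0 or 1.

H(A) = H(0.53) = 0.9974 bits
H(B) = H(0.78) = 0.7602 bits

Distribution A (p=0.53) is closer to uniform (p=0.5), so it has higher entropy.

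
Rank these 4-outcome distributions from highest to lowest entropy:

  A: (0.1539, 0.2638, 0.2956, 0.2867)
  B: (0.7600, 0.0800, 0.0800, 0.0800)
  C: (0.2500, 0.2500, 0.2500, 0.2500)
C > A > B

Key insight: Entropy is maximized by uniform distributions and minimized by concentrated distributions.

- Uniform distributions have maximum entropy log₂(4) = 2.0000 bits
- The more "peaked" or concentrated a distribution, the lower its entropy

Entropies:
  H(A) = 1.9592 bits
  H(B) = 1.1754 bits
  H(C) = 2.0000 bits

Ranking: C > A > B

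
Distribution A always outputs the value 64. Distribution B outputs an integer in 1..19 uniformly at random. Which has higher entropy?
B

A is deterministic, so H(A) = 0. B is uniform over 19 outcomes, so H(B) = log₂(19) = 4.248 bits. Any distribution with genuine randomness has higher entropy than a deterministic one.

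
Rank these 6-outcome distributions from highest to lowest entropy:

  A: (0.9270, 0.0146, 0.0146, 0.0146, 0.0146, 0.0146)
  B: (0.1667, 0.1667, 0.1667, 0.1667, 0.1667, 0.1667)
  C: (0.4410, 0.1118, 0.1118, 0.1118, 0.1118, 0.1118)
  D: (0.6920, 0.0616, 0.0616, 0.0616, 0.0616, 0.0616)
B > C > D > A

Key insight: Entropy is maximized by uniform distributions and minimized by concentrated distributions.

Entropies:
  H(A) = 0.5465 bits
  H(B) = 2.5850 bits
  H(C) = 2.2879 bits
  H(D) = 1.6060 bits

Ranking: B > C > D > A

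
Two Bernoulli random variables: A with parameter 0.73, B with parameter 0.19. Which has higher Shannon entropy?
A

For binary distributions, entropy is maximized at p=0.5 and decreases as p moves toward 0 or 1.

H(A) = H(0.73) = 0.8415 bits
H(B) = H(0.19) = 0.7015 bits

Distribution A (p=0.73) is closer to uniform (p=0.5), so it has higher entropy.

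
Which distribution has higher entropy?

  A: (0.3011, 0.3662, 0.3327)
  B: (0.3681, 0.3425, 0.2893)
A

Both distributions are close to uniform, making this a harder comparison.

H(A) = 1.5804 bits
H(B) = 1.5779 bits

The distribution closer to uniform has higher entropy.
Answer: A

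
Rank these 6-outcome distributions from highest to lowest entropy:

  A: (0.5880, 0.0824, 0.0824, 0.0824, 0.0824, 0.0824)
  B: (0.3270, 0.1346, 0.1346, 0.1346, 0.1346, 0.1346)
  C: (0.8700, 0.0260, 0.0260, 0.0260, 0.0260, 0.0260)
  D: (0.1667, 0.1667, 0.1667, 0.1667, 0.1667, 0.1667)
D > B > A > C

Key insight: Entropy is maximized by uniform distributions and minimized by concentrated distributions.

Entropies:
  H(A) = 1.9342 bits
  H(B) = 2.4745 bits
  H(C) = 0.8593 bits
  H(D) = 2.5850 bits

Ranking: D > B > A > C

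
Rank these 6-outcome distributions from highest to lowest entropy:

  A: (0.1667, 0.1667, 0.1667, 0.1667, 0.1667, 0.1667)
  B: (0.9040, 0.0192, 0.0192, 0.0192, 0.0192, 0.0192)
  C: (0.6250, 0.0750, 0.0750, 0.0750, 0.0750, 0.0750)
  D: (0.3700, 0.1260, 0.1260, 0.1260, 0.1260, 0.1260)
A > D > C > B

Key insight: Entropy is maximized by uniform distributions and minimized by concentrated distributions.

Entropies:
  H(A) = 2.5850 bits
  H(B) = 0.6791 bits
  H(C) = 1.8252 bits
  H(D) = 2.4135 bits

Ranking: A > D > C > B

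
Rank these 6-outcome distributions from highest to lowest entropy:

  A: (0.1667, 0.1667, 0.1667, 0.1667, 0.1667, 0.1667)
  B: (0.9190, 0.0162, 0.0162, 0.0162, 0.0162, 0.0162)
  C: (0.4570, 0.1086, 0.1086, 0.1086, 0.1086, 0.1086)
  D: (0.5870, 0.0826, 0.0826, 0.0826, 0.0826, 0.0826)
A > C > D > B

Key insight: Entropy is maximized by uniform distributions and minimized by concentrated distributions.

Entropies:
  H(A) = 2.5850 bits
  H(B) = 0.5938 bits
  H(C) = 2.2555 bits
  H(D) = 1.9370 bits

Ranking: A > C > D > B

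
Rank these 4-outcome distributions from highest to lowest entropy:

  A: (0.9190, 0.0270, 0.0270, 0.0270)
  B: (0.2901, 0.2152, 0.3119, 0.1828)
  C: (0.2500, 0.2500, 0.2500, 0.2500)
C > B > A

Key insight: Entropy is maximized by uniform distributions and minimized by concentrated distributions.

- Uniform distributions have maximum entropy log₂(4) = 2.0000 bits
- The more "peaked" or concentrated a distribution, the lower its entropy

Entropies:
  H(A) = 0.5341 bits
  H(B) = 1.9673 bits
  H(C) = 2.0000 bits

Ranking: C > B > A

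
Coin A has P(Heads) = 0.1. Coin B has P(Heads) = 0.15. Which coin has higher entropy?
B

For binary distributions, entropy is maximized at p=0.5 and decreases as p moves toward 0 or 1.

H(A) = H(0.1) = 0.4690 bits
H(B) = H(0.15) = 0.6098 bits

Distribution B (p=0.15) is closer to uniform (p=0.5), so it has higher entropy.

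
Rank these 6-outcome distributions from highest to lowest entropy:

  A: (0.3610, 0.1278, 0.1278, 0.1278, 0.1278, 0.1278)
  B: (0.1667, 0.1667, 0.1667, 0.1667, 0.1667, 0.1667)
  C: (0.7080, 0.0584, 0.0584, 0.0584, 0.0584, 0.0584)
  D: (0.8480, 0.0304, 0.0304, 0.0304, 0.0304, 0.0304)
B > A > C > D

Key insight: Entropy is maximized by uniform distributions and minimized by concentrated distributions.

Entropies:
  H(A) = 2.4272 bits
  H(B) = 2.5850 bits
  H(C) = 1.5493 bits
  H(D) = 0.9678 bits

Ranking: B > A > C > D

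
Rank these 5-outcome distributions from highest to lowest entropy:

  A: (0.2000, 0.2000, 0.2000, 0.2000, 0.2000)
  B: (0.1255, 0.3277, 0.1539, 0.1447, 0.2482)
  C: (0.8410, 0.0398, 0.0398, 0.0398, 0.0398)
A > B > C

Key insight: Entropy is maximized by uniform distributions and minimized by concentrated distributions.

- Uniform distributions have maximum entropy log₂(5) = 2.3219 bits
- The more "peaked" or concentrated a distribution, the lower its entropy

Entropies:
  H(A) = 2.3219 bits
  H(B) = 2.2214 bits
  H(C) = 0.9499 bits

Ranking: A > B > C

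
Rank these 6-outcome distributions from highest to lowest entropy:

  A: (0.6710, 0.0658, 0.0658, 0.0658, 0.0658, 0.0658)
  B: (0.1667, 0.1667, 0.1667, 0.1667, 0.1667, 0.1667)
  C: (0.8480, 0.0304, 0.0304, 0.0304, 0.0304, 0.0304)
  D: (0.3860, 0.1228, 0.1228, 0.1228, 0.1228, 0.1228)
B > D > A > C

Key insight: Entropy is maximized by uniform distributions and minimized by concentrated distributions.

Entropies:
  H(A) = 1.6778 bits
  H(B) = 2.5850 bits
  H(C) = 0.9678 bits
  H(D) = 2.3878 bits

Ranking: B > D > A > C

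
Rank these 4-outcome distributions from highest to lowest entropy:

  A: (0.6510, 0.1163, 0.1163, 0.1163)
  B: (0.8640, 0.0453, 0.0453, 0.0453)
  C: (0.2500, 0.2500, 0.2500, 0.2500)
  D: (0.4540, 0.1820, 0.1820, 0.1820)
C > D > A > B

Key insight: Entropy is maximized by uniform distributions and minimized by concentrated distributions.

Entropies:
  H(A) = 1.4863 bits
  H(B) = 0.7892 bits
  H(C) = 2.0000 bits
  H(D) = 1.8593 bits

Ranking: C > D > A > B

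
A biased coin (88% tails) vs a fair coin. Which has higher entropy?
Fair coin

The fair coin is uniform (p=0.5), maximizing binary entropy at 1 bit. The biased coin has H(0.88) ≈ 0.529 bits — its outcome is more predictable, so its entropy is lower.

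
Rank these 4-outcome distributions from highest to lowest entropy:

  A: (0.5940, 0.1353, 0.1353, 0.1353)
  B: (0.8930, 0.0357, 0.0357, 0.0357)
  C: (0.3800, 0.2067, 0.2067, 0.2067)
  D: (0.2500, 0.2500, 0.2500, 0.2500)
D > C > A > B

Key insight: Entropy is maximized by uniform distributions and minimized by concentrated distributions.

Entropies:
  H(A) = 1.6178 bits
  H(B) = 0.6604 bits
  H(C) = 1.9407 bits
  H(D) = 2.0000 bits

Ranking: D > C > A > B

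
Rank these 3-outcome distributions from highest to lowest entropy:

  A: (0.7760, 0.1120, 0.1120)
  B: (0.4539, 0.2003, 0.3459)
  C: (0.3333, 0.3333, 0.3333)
C > B > A

Key insight: Entropy is maximized by uniform distributions and minimized by concentrated distributions.

- Uniform distributions have maximum entropy log₂(3) = 1.5850 bits
- The more "peaked" or concentrated a distribution, the lower its entropy

Entropies:
  H(A) = 0.9914 bits
  H(B) = 1.5116 bits
  H(C) = 1.5850 bits

Ranking: C > B > A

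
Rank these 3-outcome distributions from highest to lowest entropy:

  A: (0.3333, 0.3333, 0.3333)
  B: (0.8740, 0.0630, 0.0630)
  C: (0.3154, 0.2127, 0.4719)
A > C > B

Key insight: Entropy is maximized by uniform distributions and minimized by concentrated distributions.

- Uniform distributions have maximum entropy log₂(3) = 1.5850 bits
- The more "peaked" or concentrated a distribution, the lower its entropy

Entropies:
  H(A) = 1.5850 bits
  H(B) = 0.6724 bits
  H(C) = 1.5113 bits

Ranking: A > C > B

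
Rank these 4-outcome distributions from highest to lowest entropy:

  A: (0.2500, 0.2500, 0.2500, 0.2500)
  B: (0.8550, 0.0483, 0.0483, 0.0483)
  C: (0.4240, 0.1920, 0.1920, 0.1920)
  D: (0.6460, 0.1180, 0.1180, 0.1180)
A > C > D > B

Key insight: Entropy is maximized by uniform distributions and minimized by concentrated distributions.

Entropies:
  H(A) = 2.0000 bits
  H(B) = 0.8270 bits
  H(C) = 1.8962 bits
  H(D) = 1.4987 bits

Ranking: A > C > D > B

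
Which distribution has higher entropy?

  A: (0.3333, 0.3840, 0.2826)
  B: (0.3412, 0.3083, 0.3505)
B

Both distributions are close to uniform, making this a harder comparison.

H(A) = 1.5738 bits
H(B) = 1.5828 bits

The distribution closer to uniform has higher entropy.
Answer: B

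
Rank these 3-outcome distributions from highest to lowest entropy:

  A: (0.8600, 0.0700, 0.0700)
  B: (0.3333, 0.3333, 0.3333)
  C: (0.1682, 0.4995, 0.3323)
B > C > A

Key insight: Entropy is maximized by uniform distributions and minimized by concentrated distributions.

- Uniform distributions have maximum entropy log₂(3) = 1.5850 bits
- The more "peaked" or concentrated a distribution, the lower its entropy

Entropies:
  H(A) = 0.7242 bits
  H(B) = 1.5850 bits
  H(C) = 1.4609 bits

Ranking: B > C > A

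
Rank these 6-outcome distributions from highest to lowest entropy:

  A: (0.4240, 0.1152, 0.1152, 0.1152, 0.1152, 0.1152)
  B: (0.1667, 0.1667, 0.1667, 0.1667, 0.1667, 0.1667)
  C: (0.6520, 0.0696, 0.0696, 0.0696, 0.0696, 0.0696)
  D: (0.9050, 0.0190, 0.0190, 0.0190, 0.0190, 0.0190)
B > A > C > D

Key insight: Entropy is maximized by uniform distributions and minimized by concentrated distributions.

Entropies:
  H(A) = 2.3207 bits
  H(B) = 2.5850 bits
  H(C) = 1.7403 bits
  H(D) = 0.6735 bits

Ranking: B > A > C > D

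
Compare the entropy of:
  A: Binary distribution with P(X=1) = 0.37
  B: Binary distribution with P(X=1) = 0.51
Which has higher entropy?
B

For binary distributions, entropy is maximized at p=0.5 and decreases as p moves toward 0 or 1.

H(A) = H(0.37) = 0.9507 bits
H(B) = H(0.51) = 0.9997 bits

Distribution B (p=0.51) is closer to uniform (p=0.5), so it has higher entropy.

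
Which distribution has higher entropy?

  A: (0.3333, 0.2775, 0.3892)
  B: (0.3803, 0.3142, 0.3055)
B

Both distributions are close to uniform, making this a harder comparison.

H(A) = 1.5714 bits
H(B) = 1.5779 bits

The distribution closer to uniform has higher entropy.
Answer: B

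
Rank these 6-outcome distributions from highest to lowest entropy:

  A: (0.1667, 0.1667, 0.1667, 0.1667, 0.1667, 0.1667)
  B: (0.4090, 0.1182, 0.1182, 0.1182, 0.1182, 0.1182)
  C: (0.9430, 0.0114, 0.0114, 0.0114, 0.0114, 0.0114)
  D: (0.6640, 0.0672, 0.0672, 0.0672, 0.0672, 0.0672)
A > B > D > C

Key insight: Entropy is maximized by uniform distributions and minimized by concentrated distributions.

Entropies:
  H(A) = 2.5850 bits
  H(B) = 2.3482 bits
  H(C) = 0.4478 bits
  H(D) = 1.7011 bits

Ranking: A > B > D > C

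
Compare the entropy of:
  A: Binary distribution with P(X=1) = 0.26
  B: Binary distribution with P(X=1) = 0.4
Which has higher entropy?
B

For binary distributions, entropy is maximized at p=0.5 and decreases as p moves toward 0 or 1.

H(A) = H(0.26) = 0.8267 bits
H(B) = H(0.4) = 0.9710 bits

Distribution B (p=0.4) is closer to uniform (p=0.5), so it has higher entropy.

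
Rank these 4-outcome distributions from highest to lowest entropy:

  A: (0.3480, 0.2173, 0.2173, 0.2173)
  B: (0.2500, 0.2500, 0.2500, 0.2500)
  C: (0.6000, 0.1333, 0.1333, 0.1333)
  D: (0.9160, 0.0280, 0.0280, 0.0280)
B > A > C > D

Key insight: Entropy is maximized by uniform distributions and minimized by concentrated distributions.

Entropies:
  H(A) = 1.9657 bits
  H(B) = 2.0000 bits
  H(C) = 1.6049 bits
  H(D) = 0.5493 bits

Ranking: B > A > C > D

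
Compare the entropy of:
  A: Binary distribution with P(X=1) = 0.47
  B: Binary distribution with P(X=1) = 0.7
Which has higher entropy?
A

For binary distributions, entropy is maximized at p=0.5 and decreases as p moves toward 0 or 1.

H(A) = H(0.47) = 0.9974 bits
H(B) = H(0.7) = 0.8813 bits

Distribution A (p=0.47) is closer to uniform (p=0.5), so it has higher entropy.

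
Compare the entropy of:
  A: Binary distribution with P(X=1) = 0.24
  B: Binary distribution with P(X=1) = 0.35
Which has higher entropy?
B

For binary distributions, entropy is maximized at p=0.5 and decreases as p moves toward 0 or 1.

H(A) = H(0.24) = 0.7950 bits
H(B) = H(0.35) = 0.9341 bits

Distribution B (p=0.35) is closer to uniform (p=0.5), so it has higher entropy.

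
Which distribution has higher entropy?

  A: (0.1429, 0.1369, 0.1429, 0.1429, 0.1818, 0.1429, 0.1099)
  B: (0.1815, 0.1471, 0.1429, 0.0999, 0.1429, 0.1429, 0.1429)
A

Both distributions are close to uniform, making this a harder comparison.

H(A) = 2.7942 bits
H(B) = 2.7899 bits

The distribution closer to uniform has higher entropy.
Answer: A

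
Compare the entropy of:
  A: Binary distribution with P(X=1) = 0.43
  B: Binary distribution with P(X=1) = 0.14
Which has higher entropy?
A

For binary distributions, entropy is maximized at p=0.5 and decreases as p moves toward 0 or 1.

H(A) = H(0.43) = 0.9858 bits
H(B) = H(0.14) = 0.5842 bits

Distribution A (p=0.43) is closer to uniform (p=0.5), so it has higher entropy.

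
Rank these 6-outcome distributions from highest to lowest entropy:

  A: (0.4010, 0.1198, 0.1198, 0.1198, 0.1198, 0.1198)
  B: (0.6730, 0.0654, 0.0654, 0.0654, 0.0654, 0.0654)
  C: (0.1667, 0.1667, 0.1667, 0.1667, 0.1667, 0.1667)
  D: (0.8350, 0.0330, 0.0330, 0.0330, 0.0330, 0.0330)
C > A > B > D

Key insight: Entropy is maximized by uniform distributions and minimized by concentrated distributions.

Entropies:
  H(A) = 2.3624 bits
  H(B) = 1.6711 bits
  H(C) = 2.5850 bits
  H(D) = 1.0293 bits

Ranking: C > A > B > D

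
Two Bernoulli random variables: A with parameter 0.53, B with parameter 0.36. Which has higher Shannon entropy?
A

For binary distributions, entropy is maximized at p=0.5 and decreases as p moves toward 0 or 1.

H(A) = H(0.53) = 0.9974 bits
H(B) = H(0.36) = 0.9427 bits

Distribution A (p=0.53) is closer to uniform (p=0.5), so it has higher entropy.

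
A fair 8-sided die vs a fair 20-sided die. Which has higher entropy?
20-sided die

Both are uniform distributions; for uniform over n outcomes, H = log₂(n). H(8-sided) = log₂(8) = 3.000 bits and H(20-sided) = log₂(20) = 4.322 bits. More outcomes in a uniform distribution means higher entropy.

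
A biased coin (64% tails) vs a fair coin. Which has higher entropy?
Fair coin

The fair coin is uniform (p=0.5), maximizing binary entropy at 1 bit. The biased coin has H(0.64) ≈ 0.943 bits — its outcome is more predictable, so its entropy is lower.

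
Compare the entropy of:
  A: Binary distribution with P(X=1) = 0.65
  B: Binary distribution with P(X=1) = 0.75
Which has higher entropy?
A

For binary distributions, entropy is maximized at p=0.5 and decreases as p moves toward 0 or 1.

H(A) = H(0.65) = 0.9341 bits
H(B) = H(0.75) = 0.8113 bits

Distribution A (p=0.65) is closer to uniform (p=0.5), so it has higher entropy.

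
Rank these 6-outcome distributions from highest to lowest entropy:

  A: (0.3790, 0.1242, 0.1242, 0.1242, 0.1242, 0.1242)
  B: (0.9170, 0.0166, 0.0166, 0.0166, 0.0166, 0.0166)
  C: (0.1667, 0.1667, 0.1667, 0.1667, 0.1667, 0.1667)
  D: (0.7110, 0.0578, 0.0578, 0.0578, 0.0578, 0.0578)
C > A > D > B

Key insight: Entropy is maximized by uniform distributions and minimized by concentrated distributions.

Entropies:
  H(A) = 2.3993 bits
  H(B) = 0.6054 bits
  H(C) = 2.5850 bits
  H(D) = 1.5385 bits

Ranking: C > A > D > B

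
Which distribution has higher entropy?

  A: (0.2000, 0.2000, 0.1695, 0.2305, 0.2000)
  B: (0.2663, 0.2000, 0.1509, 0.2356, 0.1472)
A

Both distributions are close to uniform, making this a harder comparison.

H(A) = 2.3152 bits
H(B) = 2.2827 bits

The distribution closer to uniform has higher entropy.
Answer: A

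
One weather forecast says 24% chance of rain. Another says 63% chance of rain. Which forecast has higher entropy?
63% forecast

Treat each forecast as a Bernoulli distribution. Binary entropy is maximized at p=0.5 and falls off symmetrically toward 0 or 1. The 63% forecast is closer to 50%, so it is more uncertain. H(24%) ≈ 0.795 bits, H(63%) ≈ 0.951 bits.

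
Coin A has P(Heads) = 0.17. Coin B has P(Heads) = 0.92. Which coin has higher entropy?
A

For binary distributions, entropy is maximized at p=0.5 and decreases as p moves toward 0 or 1.

H(A) = H(0.17) = 0.6577 bits
H(B) = H(0.92) = 0.4022 bits

Distribution A (p=0.17) is closer to uniform (p=0.5), so it has higher entropy.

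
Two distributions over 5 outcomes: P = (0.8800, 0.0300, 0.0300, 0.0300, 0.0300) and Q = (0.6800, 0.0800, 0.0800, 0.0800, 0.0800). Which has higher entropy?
Q

P is highly concentrated on one outcome (88%), making it nearly deterministic. Q spreads its mass more evenly (max 68%). The more spread-out distribution has higher entropy: H(P) ≈ 0.769 bits, H(Q) ≈ 1.544 bits.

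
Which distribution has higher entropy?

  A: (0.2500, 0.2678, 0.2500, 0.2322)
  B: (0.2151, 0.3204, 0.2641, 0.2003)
A

Both distributions are close to uniform, making this a harder comparison.

H(A) = 1.9982 bits
H(B) = 1.9750 bits

The distribution closer to uniform has higher entropy.
Answer: A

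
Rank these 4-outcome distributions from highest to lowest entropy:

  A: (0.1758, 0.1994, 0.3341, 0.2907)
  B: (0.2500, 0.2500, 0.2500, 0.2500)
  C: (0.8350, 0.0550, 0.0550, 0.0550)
B > A > C

Key insight: Entropy is maximized by uniform distributions and minimized by concentrated distributions.

- Uniform distributions have maximum entropy log₂(4) = 2.0000 bits
- The more "peaked" or concentrated a distribution, the lower its entropy

Entropies:
  H(A) = 1.9513 bits
  H(B) = 2.0000 bits
  H(C) = 0.9077 bits

Ranking: B > A > C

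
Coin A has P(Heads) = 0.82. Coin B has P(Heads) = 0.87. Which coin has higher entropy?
A

For binary distributions, entropy is maximized at p=0.5 and decreases as p moves toward 0 or 1.

H(A) = H(0.82) = 0.6801 bits
H(B) = H(0.87) = 0.5574 bits

Distribution A (p=0.82) is closer to uniform (p=0.5), so it has higher entropy.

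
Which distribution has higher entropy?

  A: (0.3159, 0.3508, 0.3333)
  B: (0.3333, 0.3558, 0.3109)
A

Both distributions are close to uniform, making this a harder comparison.

H(A) = 1.5836 bits
H(B) = 1.5828 bits

The distribution closer to uniform has higher entropy.
Answer: A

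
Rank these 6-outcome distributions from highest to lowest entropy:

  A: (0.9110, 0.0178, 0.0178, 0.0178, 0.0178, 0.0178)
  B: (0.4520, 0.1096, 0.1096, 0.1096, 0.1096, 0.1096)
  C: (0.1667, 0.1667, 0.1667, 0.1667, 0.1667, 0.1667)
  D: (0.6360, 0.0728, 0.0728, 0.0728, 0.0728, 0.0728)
C > B > D > A

Key insight: Entropy is maximized by uniform distributions and minimized by concentrated distributions.

Entropies:
  H(A) = 0.6398 bits
  H(B) = 2.2658 bits
  H(C) = 2.5850 bits
  H(D) = 1.7911 bits

Ranking: C > B > D > A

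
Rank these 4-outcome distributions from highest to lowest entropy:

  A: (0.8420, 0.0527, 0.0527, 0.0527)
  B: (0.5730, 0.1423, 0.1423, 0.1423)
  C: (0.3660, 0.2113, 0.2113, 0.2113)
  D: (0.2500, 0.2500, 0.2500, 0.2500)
D > C > B > A

Key insight: Entropy is maximized by uniform distributions and minimized by concentrated distributions.

Entropies:
  H(A) = 0.8799 bits
  H(B) = 1.6613 bits
  H(C) = 1.9524 bits
  H(D) = 2.0000 bits

Ranking: D > C > B > A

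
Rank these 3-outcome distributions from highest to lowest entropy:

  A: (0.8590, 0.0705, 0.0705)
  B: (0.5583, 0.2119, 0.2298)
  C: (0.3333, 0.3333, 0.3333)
C > B > A

Key insight: Entropy is maximized by uniform distributions and minimized by concentrated distributions.

- Uniform distributions have maximum entropy log₂(3) = 1.5850 bits
- The more "peaked" or concentrated a distribution, the lower its entropy

Entropies:
  H(A) = 0.7279 bits
  H(B) = 1.4314 bits
  H(C) = 1.5850 bits

Ranking: C > B > A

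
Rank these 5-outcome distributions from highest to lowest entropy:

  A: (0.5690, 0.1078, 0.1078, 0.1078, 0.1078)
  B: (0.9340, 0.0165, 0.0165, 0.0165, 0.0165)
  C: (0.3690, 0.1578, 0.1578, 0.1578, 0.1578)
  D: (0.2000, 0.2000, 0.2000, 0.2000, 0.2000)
D > C > A > B

Key insight: Entropy is maximized by uniform distributions and minimized by concentrated distributions.

Entropies:
  H(A) = 1.8482 bits
  H(B) = 0.4828 bits
  H(C) = 2.2119 bits
  H(D) = 2.3219 bits

Ranking: D > C > A > B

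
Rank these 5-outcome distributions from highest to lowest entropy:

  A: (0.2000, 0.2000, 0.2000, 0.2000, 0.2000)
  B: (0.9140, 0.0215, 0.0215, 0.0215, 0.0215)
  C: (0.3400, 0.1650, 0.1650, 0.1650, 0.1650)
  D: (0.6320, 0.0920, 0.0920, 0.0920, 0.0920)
A > C > D > B

Key insight: Entropy is maximized by uniform distributions and minimized by concentrated distributions.

Entropies:
  H(A) = 2.3219 bits
  H(B) = 0.5950 bits
  H(C) = 2.2448 bits
  H(D) = 1.6851 bits

Ranking: A > C > D > B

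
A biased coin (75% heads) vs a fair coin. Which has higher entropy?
Fair coin

The fair coin is uniform (p=0.5), maximizing binary entropy at 1 bit. The biased coin has H(0.75) ≈ 0.811 bits — its outcome is more predictable, so its entropy is lower.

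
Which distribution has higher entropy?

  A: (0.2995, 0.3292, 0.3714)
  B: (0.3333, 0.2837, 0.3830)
A

Both distributions are close to uniform, making this a harder comparison.

H(A) = 1.5793 bits
H(B) = 1.5743 bits

The distribution closer to uniform has higher entropy.
Answer: A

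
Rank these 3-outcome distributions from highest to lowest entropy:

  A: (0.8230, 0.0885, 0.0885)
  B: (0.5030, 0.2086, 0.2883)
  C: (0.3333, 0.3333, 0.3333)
C > B > A

Key insight: Entropy is maximized by uniform distributions and minimized by concentrated distributions.

- Uniform distributions have maximum entropy log₂(3) = 1.5850 bits
- The more "peaked" or concentrated a distribution, the lower its entropy

Entropies:
  H(A) = 0.8505 bits
  H(B) = 1.4877 bits
  H(C) = 1.5850 bits

Ranking: C > B > A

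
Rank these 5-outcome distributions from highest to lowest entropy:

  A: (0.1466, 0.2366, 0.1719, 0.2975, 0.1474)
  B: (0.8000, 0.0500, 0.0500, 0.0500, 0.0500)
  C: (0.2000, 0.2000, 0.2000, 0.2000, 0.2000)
C > A > B

Key insight: Entropy is maximized by uniform distributions and minimized by concentrated distributions.

- Uniform distributions have maximum entropy log₂(5) = 2.3219 bits
- The more "peaked" or concentrated a distribution, the lower its entropy

Entropies:
  H(A) = 2.2623 bits
  H(B) = 1.1219 bits
  H(C) = 2.3219 bits

Ranking: C > A > B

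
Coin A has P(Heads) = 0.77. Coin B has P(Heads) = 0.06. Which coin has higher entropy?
A

For binary distributions, entropy is maximized at p=0.5 and decreases as p moves toward 0 or 1.

H(A) = H(0.77) = 0.7780 bits
H(B) = H(0.06) = 0.3274 bits

Distribution A (p=0.77) is closer to uniform (p=0.5), so it has higher entropy.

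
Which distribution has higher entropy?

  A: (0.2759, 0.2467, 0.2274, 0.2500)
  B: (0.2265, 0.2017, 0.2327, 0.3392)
A

Both distributions are close to uniform, making this a harder comparison.

H(A) = 1.9966 bits
H(B) = 1.9696 bits

The distribution closer to uniform has higher entropy.
Answer: A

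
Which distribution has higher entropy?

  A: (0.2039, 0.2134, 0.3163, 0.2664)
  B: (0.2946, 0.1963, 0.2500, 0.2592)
B

Both distributions are close to uniform, making this a harder comparison.

H(A) = 1.9769 bits
H(B) = 1.9853 bits

The distribution closer to uniform has higher entropy.
Answer: B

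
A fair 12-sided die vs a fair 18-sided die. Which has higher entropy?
18-sided die

Both are uniform distributions; for uniform over n outcomes, H = log₂(n). H(12-sided) = log₂(12) = 3.585 bits and H(18-sided) = log₂(18) = 4.170 bits. More outcomes in a uniform distribution means higher entropy.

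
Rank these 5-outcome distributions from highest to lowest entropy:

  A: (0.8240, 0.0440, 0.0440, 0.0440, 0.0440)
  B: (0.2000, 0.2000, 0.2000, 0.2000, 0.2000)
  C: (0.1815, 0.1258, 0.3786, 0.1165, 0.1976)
B > C > A

Key insight: Entropy is maximized by uniform distributions and minimized by concentrated distributions.

- Uniform distributions have maximum entropy log₂(5) = 2.3219 bits
- The more "peaked" or concentrated a distribution, the lower its entropy

Entropies:
  H(A) = 1.0232 bits
  H(B) = 2.3219 bits
  H(C) = 2.1771 bits

Ranking: B > C > A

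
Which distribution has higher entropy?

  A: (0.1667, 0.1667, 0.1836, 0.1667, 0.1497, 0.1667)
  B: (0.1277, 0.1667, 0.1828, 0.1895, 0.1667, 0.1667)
A

Both distributions are close to uniform, making this a harder comparison.

H(A) = 2.5825 bits
H(B) = 2.5745 bits

The distribution closer to uniform has higher entropy.
Answer: A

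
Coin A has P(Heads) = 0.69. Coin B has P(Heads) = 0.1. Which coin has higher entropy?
A

For binary distributions, entropy is maximized at p=0.5 and decreases as p moves toward 0 or 1.

H(A) = H(0.69) = 0.8932 bits
H(B) = H(0.1) = 0.4690 bits

Distribution A (p=0.69) is closer to uniform (p=0.5), so it has higher entropy.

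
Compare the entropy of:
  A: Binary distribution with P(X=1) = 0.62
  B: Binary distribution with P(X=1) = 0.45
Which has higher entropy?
B

For binary distributions, entropy is maximized at p=0.5 and decreases as p moves toward 0 or 1.

H(A) = H(0.62) = 0.9580 bits
H(B) = H(0.45) = 0.9928 bits

Distribution B (p=0.45) is closer to uniform (p=0.5), so it has higher entropy.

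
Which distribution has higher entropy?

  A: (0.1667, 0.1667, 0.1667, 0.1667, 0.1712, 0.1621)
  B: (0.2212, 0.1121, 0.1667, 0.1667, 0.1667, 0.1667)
A

Both distributions are close to uniform, making this a harder comparison.

H(A) = 2.5848 bits
H(B) = 2.5587 bits

The distribution closer to uniform has higher entropy.
Answer: A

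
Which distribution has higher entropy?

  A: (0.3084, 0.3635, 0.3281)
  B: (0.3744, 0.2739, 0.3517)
A

Both distributions are close to uniform, making this a harder comparison.

H(A) = 1.5816 bits
H(B) = 1.5726 bits

The distribution closer to uniform has higher entropy.
Answer: A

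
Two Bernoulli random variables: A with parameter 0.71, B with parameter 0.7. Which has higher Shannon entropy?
B

For binary distributions, entropy is maximized at p=0.5 and decreases as p moves toward 0 or 1.

H(A) = H(0.71) = 0.8687 bits
H(B) = H(0.7) = 0.8813 bits

Distribution B (p=0.7) is closer to uniform (p=0.5), so it has higher entropy.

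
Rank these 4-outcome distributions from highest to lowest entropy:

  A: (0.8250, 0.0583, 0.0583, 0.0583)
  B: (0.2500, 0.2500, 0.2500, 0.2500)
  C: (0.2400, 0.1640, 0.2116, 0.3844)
B > C > A

Key insight: Entropy is maximized by uniform distributions and minimized by concentrated distributions.

- Uniform distributions have maximum entropy log₂(4) = 2.0000 bits
- The more "peaked" or concentrated a distribution, the lower its entropy

Entropies:
  H(A) = 0.9464 bits
  H(B) = 2.0000 bits
  H(C) = 1.9262 bits

Ranking: B > C > A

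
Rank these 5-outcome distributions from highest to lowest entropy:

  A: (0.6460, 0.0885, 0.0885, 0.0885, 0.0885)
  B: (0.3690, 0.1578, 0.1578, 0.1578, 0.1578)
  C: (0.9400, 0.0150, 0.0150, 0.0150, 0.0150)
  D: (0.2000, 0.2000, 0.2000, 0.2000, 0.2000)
D > B > A > C

Key insight: Entropy is maximized by uniform distributions and minimized by concentrated distributions.

Entropies:
  H(A) = 1.6456 bits
  H(B) = 2.2119 bits
  H(C) = 0.4474 bits
  H(D) = 2.3219 bits

Ranking: D > B > A > C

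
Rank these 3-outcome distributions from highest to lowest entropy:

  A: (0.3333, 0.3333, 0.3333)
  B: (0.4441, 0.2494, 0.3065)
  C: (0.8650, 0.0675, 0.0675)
A > B > C

Key insight: Entropy is maximized by uniform distributions and minimized by concentrated distributions.

- Uniform distributions have maximum entropy log₂(3) = 1.5850 bits
- The more "peaked" or concentrated a distribution, the lower its entropy

Entropies:
  H(A) = 1.5850 bits
  H(B) = 1.5426 bits
  H(C) = 0.7060 bits

Ranking: A > B > C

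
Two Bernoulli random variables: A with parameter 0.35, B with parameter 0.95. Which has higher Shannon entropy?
A

For binary distributions, entropy is maximized at p=0.5 and decreases as p moves toward 0 or 1.

H(A) = H(0.35) = 0.9341 bits
H(B) = H(0.95) = 0.2864 bits

Distribution A (p=0.35) is closer to uniform (p=0.5), so it has higher entropy.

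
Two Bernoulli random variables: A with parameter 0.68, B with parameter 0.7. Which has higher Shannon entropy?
A

For binary distributions, entropy is maximized at p=0.5 and decreases as p moves toward 0 or 1.

H(A) = H(0.68) = 0.9044 bits
H(B) = H(0.7) = 0.8813 bits

Distribution A (p=0.68) is closer to uniform (p=0.5), so it has higher entropy.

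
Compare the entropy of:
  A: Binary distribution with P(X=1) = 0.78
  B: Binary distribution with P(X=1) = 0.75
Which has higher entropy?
B

For binary distributions, entropy is maximized at p=0.5 and decreases as p moves toward 0 or 1.

H(A) = H(0.78) = 0.7602 bits
H(B) = H(0.75) = 0.8113 bits

Distribution B (p=0.75) is closer to uniform (p=0.5), so it has higher entropy.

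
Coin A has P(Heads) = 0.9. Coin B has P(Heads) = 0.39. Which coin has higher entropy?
B

For binary distributions, entropy is maximized at p=0.5 and decreases as p moves toward 0 or 1.

H(A) = H(0.9) = 0.4690 bits
H(B) = H(0.39) = 0.9648 bits

Distribution B (p=0.39) is closer to uniform (p=0.5), so it has higher entropy.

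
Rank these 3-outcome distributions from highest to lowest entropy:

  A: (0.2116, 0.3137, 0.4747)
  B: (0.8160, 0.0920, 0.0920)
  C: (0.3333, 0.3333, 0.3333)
C > A > B

Key insight: Entropy is maximized by uniform distributions and minimized by concentrated distributions.

- Uniform distributions have maximum entropy log₂(3) = 1.5850 bits
- The more "peaked" or concentrated a distribution, the lower its entropy

Entropies:
  H(A) = 1.5091 bits
  H(B) = 0.8727 bits
  H(C) = 1.5850 bits

Ranking: C > A > B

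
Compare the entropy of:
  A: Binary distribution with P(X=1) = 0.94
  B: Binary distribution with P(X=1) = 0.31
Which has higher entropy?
B

For binary distributions, entropy is maximized at p=0.5 and decreases as p moves toward 0 or 1.

H(A) = H(0.94) = 0.3274 bits
H(B) = H(0.31) = 0.8932 bits

Distribution B (p=0.31) is closer to uniform (p=0.5), so it has higher entropy.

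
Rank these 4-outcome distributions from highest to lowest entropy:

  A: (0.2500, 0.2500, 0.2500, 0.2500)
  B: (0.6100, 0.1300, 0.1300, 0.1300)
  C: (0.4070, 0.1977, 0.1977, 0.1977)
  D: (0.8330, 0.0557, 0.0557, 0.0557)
A > C > B > D

Key insight: Entropy is maximized by uniform distributions and minimized by concentrated distributions.

Entropies:
  H(A) = 2.0000 bits
  H(B) = 1.5829 bits
  H(C) = 1.9148 bits
  H(D) = 0.9155 bits

Ranking: A > C > B > D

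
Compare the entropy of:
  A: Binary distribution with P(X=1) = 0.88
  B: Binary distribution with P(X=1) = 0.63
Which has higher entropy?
B

For binary distributions, entropy is maximized at p=0.5 and decreases as p moves toward 0 or 1.

H(A) = H(0.88) = 0.5294 bits
H(B) = H(0.63) = 0.9507 bits

Distribution B (p=0.63) is closer to uniform (p=0.5), so it has higher entropy.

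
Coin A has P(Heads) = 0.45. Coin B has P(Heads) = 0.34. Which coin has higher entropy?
A

For binary distributions, entropy is maximized at p=0.5 and decreases as p moves toward 0 or 1.

H(A) = H(0.45) = 0.9928 bits
H(B) = H(0.34) = 0.9248 bits

Distribution A (p=0.45) is closer to uniform (p=0.5), so it has higher entropy.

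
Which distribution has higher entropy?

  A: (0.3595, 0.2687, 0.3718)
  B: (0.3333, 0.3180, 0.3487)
B

Both distributions are close to uniform, making this a harder comparison.

H(A) = 1.5707 bits
H(B) = 1.5839 bits

The distribution closer to uniform has higher entropy.
Answer: B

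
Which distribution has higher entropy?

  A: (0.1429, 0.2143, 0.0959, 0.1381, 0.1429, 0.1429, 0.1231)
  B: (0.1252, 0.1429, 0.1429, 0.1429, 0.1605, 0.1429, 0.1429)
B

Both distributions are close to uniform, making this a harder comparison.

H(A) = 2.7703 bits
H(B) = 2.8042 bits

The distribution closer to uniform has higher entropy.
Answer: B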